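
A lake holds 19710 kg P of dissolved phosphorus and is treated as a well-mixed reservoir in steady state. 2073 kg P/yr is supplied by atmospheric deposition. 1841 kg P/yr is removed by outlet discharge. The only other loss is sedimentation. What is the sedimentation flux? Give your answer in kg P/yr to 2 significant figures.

230 kg P/yr

At steady state ΣF_in = ΣF_out.
ΣF_in = 2073.0 kg P/yr.
Sedimentation flux = ΣF_in − (1841) = 2073.0 − 1841 = 232.0 kg P/yr.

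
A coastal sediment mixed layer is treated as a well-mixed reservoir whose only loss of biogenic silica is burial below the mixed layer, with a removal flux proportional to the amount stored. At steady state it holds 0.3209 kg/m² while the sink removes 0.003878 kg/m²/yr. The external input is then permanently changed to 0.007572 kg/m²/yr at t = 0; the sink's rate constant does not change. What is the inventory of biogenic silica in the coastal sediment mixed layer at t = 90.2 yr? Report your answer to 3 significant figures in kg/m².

Residence time τ = M₀/F₀ = 82.75 yr. The eventual steady state is M_∞ = M₀·(F₁/F₀) = 0.3209 × 0.007572/0.003878 = 0.62657 kg/m².
The anomaly ΔM(t) = M(t) − M_∞ decays as ΔM₀·e^(−t/τ) with ΔM₀ = 0.3209 − 0.62657 = −0.3057 kg/m².
At t = 90.2 yr, e^(−t/τ) = e^(−1.090) = 0.3362, so ΔM = −0.1028 kg/m² and M = 0.62657 − 0.1028 = 0.52381 kg/m².

0.524 kg/m²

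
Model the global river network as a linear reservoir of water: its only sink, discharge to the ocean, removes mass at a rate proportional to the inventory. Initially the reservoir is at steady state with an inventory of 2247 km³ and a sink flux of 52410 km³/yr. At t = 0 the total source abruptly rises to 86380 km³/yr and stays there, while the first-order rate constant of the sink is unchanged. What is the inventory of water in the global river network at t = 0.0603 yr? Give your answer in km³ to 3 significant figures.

τ = M₀/F₀ = 2247/52410 = 0.04287 yr; rate constant k = 1/τ.
New steady state M_∞ = F₁/k = F₁·τ = 86380 × 0.04287 = 3703.4 km³.
M(t) = M_∞ + (M₀ − M_∞)·e^(−t/τ); t/τ = 0.0603/0.04287 = 1.406, so e^(−t/τ) = 0.2450.
M(t) = 3703.4 − 1456 × 0.2450 = 3346.6 km³.

3350 km³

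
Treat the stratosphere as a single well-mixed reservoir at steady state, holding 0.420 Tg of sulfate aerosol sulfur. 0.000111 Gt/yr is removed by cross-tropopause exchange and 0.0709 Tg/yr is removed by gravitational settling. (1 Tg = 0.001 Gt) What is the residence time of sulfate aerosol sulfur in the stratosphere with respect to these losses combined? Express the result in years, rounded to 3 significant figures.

Convert the cross-tropopause exchange flux: 0.000111 Gt/yr = 0.1110 Tg/yr.
Total removal = 0.1110 + 0.07090 = 0.18190 Tg/yr.
τ = M / ΣF_out = 0.420 / 0.18190 = 2.309 yr.

2.31 yr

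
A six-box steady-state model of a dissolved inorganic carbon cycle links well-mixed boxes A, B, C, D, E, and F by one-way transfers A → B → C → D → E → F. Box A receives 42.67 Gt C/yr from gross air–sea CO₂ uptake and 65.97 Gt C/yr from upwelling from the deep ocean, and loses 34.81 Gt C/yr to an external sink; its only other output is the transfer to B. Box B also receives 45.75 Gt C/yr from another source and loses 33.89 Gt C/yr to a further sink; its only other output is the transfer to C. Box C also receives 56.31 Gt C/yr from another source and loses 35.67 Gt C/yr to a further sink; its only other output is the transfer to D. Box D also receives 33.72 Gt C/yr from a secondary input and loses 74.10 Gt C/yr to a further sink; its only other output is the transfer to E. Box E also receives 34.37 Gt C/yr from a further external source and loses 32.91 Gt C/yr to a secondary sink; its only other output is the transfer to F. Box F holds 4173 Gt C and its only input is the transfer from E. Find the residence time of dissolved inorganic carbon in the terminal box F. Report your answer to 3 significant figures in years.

Box A: F(A→B) = (42.67 + 65.97) − 34.81 = 73.830 Gt C/yr.
Box B: F(B→C) = (73.830 + 45.75) − 33.89 = 85.690 Gt C/yr.
Box C: F(C→D) = (85.690 + 56.31) − 35.67 = 106.33 Gt C/yr.
Box D: F(D→E) = (106.33 + 33.72) − 74.10 = 65.950 Gt C/yr.
Box E: F(E→F) = (65.950 + 34.37) − 32.91 = 67.410 Gt C/yr.
Box F throughput = its input = 67.410 Gt C/yr; τ = 4173 / 67.410 = 61.90 yr.

61.9 yr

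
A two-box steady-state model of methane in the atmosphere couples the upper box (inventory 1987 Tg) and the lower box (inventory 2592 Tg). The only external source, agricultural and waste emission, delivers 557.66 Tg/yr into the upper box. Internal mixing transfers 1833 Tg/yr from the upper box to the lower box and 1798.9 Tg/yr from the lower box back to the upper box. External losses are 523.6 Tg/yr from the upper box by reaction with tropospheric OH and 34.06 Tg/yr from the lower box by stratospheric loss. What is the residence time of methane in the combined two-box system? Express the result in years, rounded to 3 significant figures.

8.21 yr

Residence time in the combined system uses the total inventory and the total *external* removal — internal exchanges between the two boxes cancel.
M_total = 1987 + 2592 = 4579.0 Tg.
ΣF_external_out = 523.6 + 34.06 = 557.66 Tg/yr.
τ = M_total / ΣF_ext = 4579.0 / 557.66 = 8.211 yr.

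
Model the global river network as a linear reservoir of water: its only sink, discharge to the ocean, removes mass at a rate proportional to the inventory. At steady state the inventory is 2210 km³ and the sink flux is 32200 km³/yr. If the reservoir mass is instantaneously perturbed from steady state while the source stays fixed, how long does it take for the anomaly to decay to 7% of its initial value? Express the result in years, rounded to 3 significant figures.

For a linear reservoir the anomaly decays as exp(−t/τ) with τ = M/F = 2210/32200 = 0.06863 yr.
exp(−t/τ) = 0.07 ⇒ t = −τ ln(0.07) = 0.06863 × 2.659 = 0.1825 yr.

0.183 yr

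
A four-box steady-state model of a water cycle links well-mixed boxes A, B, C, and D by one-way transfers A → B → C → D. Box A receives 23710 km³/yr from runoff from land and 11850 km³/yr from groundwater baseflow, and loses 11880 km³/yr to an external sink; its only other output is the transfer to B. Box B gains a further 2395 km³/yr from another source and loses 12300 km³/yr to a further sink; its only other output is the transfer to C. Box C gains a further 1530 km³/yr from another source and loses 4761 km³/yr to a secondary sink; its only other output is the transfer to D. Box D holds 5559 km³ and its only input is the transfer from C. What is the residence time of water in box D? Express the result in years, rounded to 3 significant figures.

Box A: F(A→B) = (23710 + 11850) − 11880 = 23680 km³/yr.
Box B: F(B→C) = (23680 + 2395) − 12300 = 13775 km³/yr.
Box C: F(C→D) = (13775 + 1530) − 4761 = 10544 km³/yr.
Box D throughput = its input = 10544 km³/yr; τ = 5559 / 10544 = 0.5272 yr.

0.527 yr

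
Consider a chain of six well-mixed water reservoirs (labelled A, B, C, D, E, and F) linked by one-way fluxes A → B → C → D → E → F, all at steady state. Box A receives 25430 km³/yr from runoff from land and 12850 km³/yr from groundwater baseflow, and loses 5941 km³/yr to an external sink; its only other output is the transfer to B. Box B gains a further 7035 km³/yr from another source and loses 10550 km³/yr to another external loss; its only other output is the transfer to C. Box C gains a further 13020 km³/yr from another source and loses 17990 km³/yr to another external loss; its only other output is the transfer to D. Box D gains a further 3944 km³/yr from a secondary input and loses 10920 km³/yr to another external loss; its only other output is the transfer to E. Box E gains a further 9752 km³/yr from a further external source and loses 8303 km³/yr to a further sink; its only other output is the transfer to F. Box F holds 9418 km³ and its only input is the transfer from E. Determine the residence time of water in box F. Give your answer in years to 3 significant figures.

Box A: F(A→B) = (25430 + 12850) − 5941 = 32339 km³/yr.
Box B: F(B→C) = (32339 + 7035) − 10550 = 28824 km³/yr.
Box C: F(C→D) = (28824 + 13020) − 17990 = 23854 km³/yr.
Box D: F(D→E) = (23854 + 3944) − 10920 = 16878 km³/yr.
Box E: F(E→F) = (16878 + 9752) − 8303 = 18327 km³/yr.
Box F throughput = its input = 18327 km³/yr; τ = 9418 / 18327 = 0.5139 yr.

0.514 yr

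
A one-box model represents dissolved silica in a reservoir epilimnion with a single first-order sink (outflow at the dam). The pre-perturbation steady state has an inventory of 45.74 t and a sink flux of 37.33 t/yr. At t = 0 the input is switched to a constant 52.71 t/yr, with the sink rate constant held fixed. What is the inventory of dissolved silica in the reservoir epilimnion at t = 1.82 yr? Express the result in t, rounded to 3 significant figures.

60.3 t

τ = M₀/F₀ = 45.74/37.33 = 1.225 yr; rate constant k = 1/τ.
New steady state M_∞ = F₁/k = F₁·τ = 52.71 × 1.225 = 64.585 t.
M(t) = M_∞ + (M₀ − M_∞)·e^(−t/τ); t/τ = 1.82/1.225 = 1.485, so e^(−t/τ) = 0.2264.
M(t) = 64.585 − 18.84 × 0.2264 = 60.318 t.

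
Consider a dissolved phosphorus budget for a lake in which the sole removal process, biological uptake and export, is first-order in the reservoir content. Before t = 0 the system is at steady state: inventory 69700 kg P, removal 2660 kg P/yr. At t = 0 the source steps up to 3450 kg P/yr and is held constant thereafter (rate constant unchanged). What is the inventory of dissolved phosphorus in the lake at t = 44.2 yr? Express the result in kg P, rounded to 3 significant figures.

86600 kg P

Residence time τ = M₀/F₀ = 26.20 yr. The eventual steady state is M_∞ = M₀·(F₁/F₀) = 69700 × 3450/2660 = 90400 kg P.
The anomaly ΔM(t) = M(t) − M_∞ decays as ΔM₀·e^(−t/τ) with ΔM₀ = 69700 − 90400 = −20700 kg P.
At t = 44.2 yr, e^(−t/τ) = e^(−1.687) = 0.1851, so ΔM = −3832 kg P and M = 90400 − 3832 = 86569 kg P.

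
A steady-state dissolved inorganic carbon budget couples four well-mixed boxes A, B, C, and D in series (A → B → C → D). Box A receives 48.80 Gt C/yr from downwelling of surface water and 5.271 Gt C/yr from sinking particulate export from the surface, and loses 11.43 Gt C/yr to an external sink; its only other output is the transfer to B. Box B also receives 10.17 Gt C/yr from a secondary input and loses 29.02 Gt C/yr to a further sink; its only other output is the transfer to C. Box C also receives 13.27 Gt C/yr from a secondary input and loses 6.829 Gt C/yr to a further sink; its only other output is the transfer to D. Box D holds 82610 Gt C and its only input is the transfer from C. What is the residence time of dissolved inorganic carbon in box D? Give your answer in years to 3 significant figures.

Box A: F(A→B) = (48.80 + 5.271) − 11.43 = 42.641 Gt C/yr.
Box B: F(B→C) = (42.641 + 10.17) − 29.02 = 23.791 Gt C/yr.
Box C: F(C→D) = (23.791 + 13.27) − 6.829 = 30.232 Gt C/yr.
Box D throughput = its input = 30.232 Gt C/yr; τ = 82610 / 30.232 = 2733 yr.

2730 yr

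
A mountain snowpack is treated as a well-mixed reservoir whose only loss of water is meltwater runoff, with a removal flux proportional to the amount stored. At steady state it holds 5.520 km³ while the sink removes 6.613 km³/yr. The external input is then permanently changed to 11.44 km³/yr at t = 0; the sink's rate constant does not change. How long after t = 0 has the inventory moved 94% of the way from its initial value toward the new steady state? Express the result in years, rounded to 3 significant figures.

2.35 yr

τ = M₀/F₀ = 5.520/6.613 = 0.8347 yr.
The remaining gap fraction is e^(−t/τ); 94% covered ⇒ e^(−t/τ) = 0.0600.
t = −τ ln(0.0600) = 0.8347 × 2.813 = 2.348 yr.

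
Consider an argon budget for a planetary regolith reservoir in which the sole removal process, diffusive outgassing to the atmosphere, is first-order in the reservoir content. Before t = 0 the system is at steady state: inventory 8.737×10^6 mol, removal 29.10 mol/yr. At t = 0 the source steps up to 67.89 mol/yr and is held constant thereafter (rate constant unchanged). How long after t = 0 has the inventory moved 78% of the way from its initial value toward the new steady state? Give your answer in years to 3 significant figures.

455000 yr

τ = M₀/F₀ = 8.737×10^6/29.10 = 300200 yr.
The remaining gap fraction is e^(−t/τ); 78% covered ⇒ e^(−t/τ) = 0.220.
t = −τ ln(0.220) = 300200 × 1.514 = 454600 yr.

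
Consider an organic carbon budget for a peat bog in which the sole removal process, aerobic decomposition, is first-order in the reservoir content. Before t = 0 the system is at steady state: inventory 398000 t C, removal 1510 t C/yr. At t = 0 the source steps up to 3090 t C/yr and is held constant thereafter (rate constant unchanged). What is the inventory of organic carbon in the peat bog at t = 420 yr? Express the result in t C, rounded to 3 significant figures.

730000 t C

Residence time τ = M₀/F₀ = 263.6 yr. The eventual steady state is M_∞ = M₀·(F₁/F₀) = 398000 × 3090/1510 = 814450 t C.
The anomaly ΔM(t) = M(t) − M_∞ decays as ΔM₀·e^(−t/τ) with ΔM₀ = 398000 − 814450 = −416500 t C.
At t = 420 yr, e^(−t/τ) = e^(−1.593) = 0.2032, so ΔM = −84630 t C and M = 814450 − 84630 = 729820 t C.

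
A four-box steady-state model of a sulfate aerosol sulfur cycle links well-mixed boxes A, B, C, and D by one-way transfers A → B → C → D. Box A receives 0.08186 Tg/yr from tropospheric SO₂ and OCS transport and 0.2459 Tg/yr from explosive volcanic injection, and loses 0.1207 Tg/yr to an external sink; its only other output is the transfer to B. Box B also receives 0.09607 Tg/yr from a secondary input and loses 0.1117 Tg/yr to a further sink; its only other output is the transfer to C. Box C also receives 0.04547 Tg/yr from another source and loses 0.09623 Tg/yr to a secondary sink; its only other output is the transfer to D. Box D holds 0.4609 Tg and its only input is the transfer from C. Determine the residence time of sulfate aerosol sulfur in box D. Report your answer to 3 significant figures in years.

3.28 yr

Box A: F(A→B) = (0.08186 + 0.2459) − 0.1207 = 0.20706 Tg/yr.
Box B: F(B→C) = (0.20706 + 0.09607) − 0.1117 = 0.19143 Tg/yr.
Box C: F(C→D) = (0.19143 + 0.04547) − 0.09623 = 0.14067 Tg/yr.
Box D throughput = its input = 0.14067 Tg/yr; τ = 0.4609 / 0.14067 = 3.276 yr.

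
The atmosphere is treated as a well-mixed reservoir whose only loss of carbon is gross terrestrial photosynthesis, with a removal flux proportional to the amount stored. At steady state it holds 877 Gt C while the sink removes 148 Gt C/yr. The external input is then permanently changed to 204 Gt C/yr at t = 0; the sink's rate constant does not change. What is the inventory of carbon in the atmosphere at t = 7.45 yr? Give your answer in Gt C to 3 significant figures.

1110 Gt C

The sink rate constant is k = F₀/M₀ = 148/877 = 0.1688 yr⁻¹.
Solving dM/dt = F₁ − kM with M(0) = M₀ gives M(t) = F₁/k + (M₀ − F₁/k)·e^(−kt).
F₁/k = 204/0.1688 = 1208.8 Gt C; kt = 0.1688 × 7.45 = 1.257, e^(−kt) = 0.2844.
M(7.45) = 1208.8 + (877 − 1208.8) × 0.2844 = 1208.8 − 94.39 = 1114.5 Gt C.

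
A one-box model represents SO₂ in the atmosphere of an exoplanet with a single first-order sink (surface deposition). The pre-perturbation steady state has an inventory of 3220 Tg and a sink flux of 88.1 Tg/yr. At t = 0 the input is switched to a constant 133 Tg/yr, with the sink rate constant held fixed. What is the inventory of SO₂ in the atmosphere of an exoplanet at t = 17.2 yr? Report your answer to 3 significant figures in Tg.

3840 Tg

τ = M₀/F₀ = 3220/88.1 = 36.55 yr; rate constant k = 1/τ.
New steady state M_∞ = F₁/k = F₁·τ = 133 × 36.55 = 4861.1 Tg.
M(t) = M_∞ + (M₀ − M_∞)·e^(−t/τ); t/τ = 17.2/36.55 = 0.4706, so e^(−t/τ) = 0.6246.
M(t) = 4861.1 − 1641 × 0.6246 = 3836.0 Tg.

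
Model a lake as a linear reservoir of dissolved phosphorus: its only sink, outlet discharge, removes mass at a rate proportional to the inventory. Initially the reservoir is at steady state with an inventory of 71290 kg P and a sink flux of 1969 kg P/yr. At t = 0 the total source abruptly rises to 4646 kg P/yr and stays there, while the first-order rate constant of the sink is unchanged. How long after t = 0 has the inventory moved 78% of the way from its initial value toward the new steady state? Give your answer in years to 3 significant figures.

54.8 yr

τ = M₀/F₀ = 71290/1969 = 36.21 yr.
The remaining gap fraction is e^(−t/τ); 78% covered ⇒ e^(−t/τ) = 0.220.
t = −τ ln(0.220) = 36.21 × 1.514 = 54.82 yr.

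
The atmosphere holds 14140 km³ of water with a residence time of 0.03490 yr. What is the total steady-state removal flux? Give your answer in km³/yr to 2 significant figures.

410000 km³/yr

F = M / τ = 14140 / 0.03490 = 405200 km³/yr.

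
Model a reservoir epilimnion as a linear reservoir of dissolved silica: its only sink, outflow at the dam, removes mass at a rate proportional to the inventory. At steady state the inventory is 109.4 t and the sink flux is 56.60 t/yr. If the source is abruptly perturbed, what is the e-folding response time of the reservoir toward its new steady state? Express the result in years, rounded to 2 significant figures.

For a linear reservoir the response time equals the residence time τ = M/F.
τ = 109.4 / 56.60 = 1.933 yr.

1.9 yr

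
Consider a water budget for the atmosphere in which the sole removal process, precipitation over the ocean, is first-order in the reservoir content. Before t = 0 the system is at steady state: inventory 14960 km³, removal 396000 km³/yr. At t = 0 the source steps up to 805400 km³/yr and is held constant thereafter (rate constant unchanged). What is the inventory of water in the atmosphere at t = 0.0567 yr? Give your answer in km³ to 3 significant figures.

Residence time τ = M₀/F₀ = 0.03778 yr. The eventual steady state is M_∞ = M₀·(F₁/F₀) = 14960 × 805400/396000 = 30426 km³.
The anomaly ΔM(t) = M(t) − M_∞ decays as ΔM₀·e^(−t/τ) with ΔM₀ = 14960 − 30426 = −15470 km³.
At t = 0.0567 yr, e^(−t/τ) = e^(−1.501) = 0.2229, so ΔM = −3448 km³ and M = 30426 − 3448 = 26978 km³.

27000 km³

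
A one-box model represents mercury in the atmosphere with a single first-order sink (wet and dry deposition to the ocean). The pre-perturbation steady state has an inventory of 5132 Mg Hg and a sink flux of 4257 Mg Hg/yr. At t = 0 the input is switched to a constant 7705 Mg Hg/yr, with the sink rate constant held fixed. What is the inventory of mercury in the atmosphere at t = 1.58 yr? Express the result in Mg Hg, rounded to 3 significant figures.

8170 Mg Hg

The sink rate constant is k = F₀/M₀ = 4257/5132 = 0.8295 yr⁻¹.
Solving dM/dt = F₁ − kM with M(0) = M₀ gives M(t) = F₁/k + (M₀ − F₁/k)·e^(−kt).
F₁/k = 7705/0.8295 = 9288.7 Mg Hg; kt = 0.8295 × 1.58 = 1.311, e^(−kt) = 0.2697.
M(1.58) = 9288.7 + (5132 − 9288.7) × 0.2697 = 9288.7 − 1121 = 8167.8 Mg Hg.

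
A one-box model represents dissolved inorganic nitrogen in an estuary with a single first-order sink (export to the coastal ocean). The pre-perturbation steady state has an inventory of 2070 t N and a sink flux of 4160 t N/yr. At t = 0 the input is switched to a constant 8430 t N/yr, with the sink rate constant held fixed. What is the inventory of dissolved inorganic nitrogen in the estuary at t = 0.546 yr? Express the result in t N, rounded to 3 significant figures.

3490 t N

Residence time τ = M₀/F₀ = 0.4976 yr. The eventual steady state is M_∞ = M₀·(F₁/F₀) = 2070 × 8430/4160 = 4194.7 t N.
The anomaly ΔM(t) = M(t) − M_∞ decays as ΔM₀·e^(−t/τ) with ΔM₀ = 2070 − 4194.7 = −2125 t N.
At t = 0.546 yr, e^(−t/τ) = e^(−1.097) = 0.3338, so ΔM = −709.2 t N and M = 4194.7 − 709.2 = 3485.5 t N.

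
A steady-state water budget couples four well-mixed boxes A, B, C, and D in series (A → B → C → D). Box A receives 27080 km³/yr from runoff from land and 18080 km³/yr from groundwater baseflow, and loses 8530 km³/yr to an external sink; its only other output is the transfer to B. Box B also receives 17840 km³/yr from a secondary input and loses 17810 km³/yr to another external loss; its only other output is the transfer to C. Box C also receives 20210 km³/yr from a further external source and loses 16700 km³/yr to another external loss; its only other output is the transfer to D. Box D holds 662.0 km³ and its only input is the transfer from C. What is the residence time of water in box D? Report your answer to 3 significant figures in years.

0.0165 yr

Box A: F(A→B) = (27080 + 18080) − 8530 = 36630 km³/yr.
Box B: F(B→C) = (36630 + 17840) − 17810 = 36660 km³/yr.
Box C: F(C→D) = (36660 + 20210) − 16700 = 40170 km³/yr.
Box D throughput = its input = 40170 km³/yr; τ = 662.0 / 40170 = 0.01648 yr.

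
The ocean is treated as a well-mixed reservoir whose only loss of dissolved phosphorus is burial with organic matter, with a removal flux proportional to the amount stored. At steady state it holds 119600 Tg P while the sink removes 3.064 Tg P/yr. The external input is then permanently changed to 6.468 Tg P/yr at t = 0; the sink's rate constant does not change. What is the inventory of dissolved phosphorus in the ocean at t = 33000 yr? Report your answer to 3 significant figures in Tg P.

The sink rate constant is k = F₀/M₀ = 3.064/119600 = 2.562×10^-5 yr⁻¹.
Solving dM/dt = F₁ − kM with M(0) = M₀ gives M(t) = F₁/k + (M₀ − F₁/k)·e^(−kt).
F₁/k = 6.468/2.562×10^-5 = 252470 Tg P; kt = 2.562×10^-5 × 33000 = 0.8454, e^(−kt) = 0.4294.
M(33000) = 252470 + (119600 − 252470) × 0.4294 = 252470 − 57050 = 195420 Tg P.

195000 Tg P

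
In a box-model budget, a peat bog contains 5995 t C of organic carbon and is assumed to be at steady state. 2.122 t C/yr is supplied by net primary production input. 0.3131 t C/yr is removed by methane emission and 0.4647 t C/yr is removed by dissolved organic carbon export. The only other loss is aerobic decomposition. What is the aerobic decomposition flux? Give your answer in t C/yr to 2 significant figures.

At steady state ΣF_in = ΣF_out.
ΣF_in = 2.1220 t C/yr.
Aerobic decomposition flux = ΣF_in − (0.3131 + 0.4647) = 2.1220 − 0.7778 = 1.344 t C/yr.

1.3 t C/yr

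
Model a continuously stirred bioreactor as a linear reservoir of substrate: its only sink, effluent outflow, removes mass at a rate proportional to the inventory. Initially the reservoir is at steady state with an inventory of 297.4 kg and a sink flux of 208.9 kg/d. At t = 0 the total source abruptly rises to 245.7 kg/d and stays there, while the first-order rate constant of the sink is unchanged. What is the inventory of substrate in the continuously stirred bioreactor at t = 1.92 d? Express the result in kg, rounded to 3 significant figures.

336 kg

Residence time τ = M₀/F₀ = 1.424 d. The eventual steady state is M_∞ = M₀·(F₁/F₀) = 297.4 × 245.7/208.9 = 349.79 kg.
The anomaly ΔM(t) = M(t) − M_∞ decays as ΔM₀·e^(−t/τ) with ΔM₀ = 297.4 − 349.79 = −52.39 kg.
At t = 1.92 d, e^(−t/τ) = e^(−1.349) = 0.2596, so ΔM = −13.60 kg and M = 349.79 − 13.60 = 336.19 kg.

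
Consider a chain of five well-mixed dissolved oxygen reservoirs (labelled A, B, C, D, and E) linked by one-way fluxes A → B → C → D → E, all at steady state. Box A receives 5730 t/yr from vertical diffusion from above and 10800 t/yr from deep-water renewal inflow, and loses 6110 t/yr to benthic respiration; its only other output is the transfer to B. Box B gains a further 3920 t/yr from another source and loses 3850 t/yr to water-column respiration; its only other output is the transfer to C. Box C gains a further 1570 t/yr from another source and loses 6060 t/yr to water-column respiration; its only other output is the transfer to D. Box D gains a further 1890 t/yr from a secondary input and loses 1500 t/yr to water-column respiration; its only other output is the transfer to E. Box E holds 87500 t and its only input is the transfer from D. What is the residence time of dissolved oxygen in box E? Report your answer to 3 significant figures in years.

Box A: F(A→B) = (5730 + 10800) − 6110 = 10420 t/yr.
Box B: F(B→C) = (10420 + 3920) − 3850 = 10490 t/yr.
Box C: F(C→D) = (10490 + 1570) − 6060 = 6000.0 t/yr.
Box D: F(D→E) = (6000.0 + 1890) − 1500 = 6390.0 t/yr.
Box E throughput = its input = 6390.0 t/yr; τ = 87500 / 6390.0 = 13.69 yr.

13.7 yr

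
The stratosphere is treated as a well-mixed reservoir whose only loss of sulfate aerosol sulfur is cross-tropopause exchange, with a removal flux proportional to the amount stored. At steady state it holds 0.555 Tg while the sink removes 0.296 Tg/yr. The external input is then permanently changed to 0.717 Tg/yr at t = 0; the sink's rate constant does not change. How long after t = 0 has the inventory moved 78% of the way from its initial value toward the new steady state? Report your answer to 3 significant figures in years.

τ = M₀/F₀ = 0.555/0.296 = 1.875 yr.
The remaining gap fraction is e^(−t/τ); 78% covered ⇒ e^(−t/τ) = 0.220.
t = −τ ln(0.220) = 1.875 × 1.514 = 2.839 yr.

2.84 yr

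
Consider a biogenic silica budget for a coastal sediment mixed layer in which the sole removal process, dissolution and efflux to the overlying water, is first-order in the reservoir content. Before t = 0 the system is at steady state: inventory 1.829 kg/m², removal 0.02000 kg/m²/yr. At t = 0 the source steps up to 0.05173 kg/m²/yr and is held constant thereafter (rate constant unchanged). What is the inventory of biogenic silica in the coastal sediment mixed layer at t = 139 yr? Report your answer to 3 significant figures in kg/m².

The sink rate constant is k = F₀/M₀ = 0.02000/1.829 = 0.01093 yr⁻¹.
Solving dM/dt = F₁ − kM with M(0) = M₀ gives M(t) = F₁/k + (M₀ − F₁/k)·e^(−kt).
F₁/k = 0.05173/0.01093 = 4.7307 kg/m²; kt = 0.01093 × 139 = 1.520, e^(−kt) = 0.2187.
M(139) = 4.7307 + (1.829 − 4.7307) × 0.2187 = 4.7307 − 0.6347 = 4.0960 kg/m².

4.10 kg/m²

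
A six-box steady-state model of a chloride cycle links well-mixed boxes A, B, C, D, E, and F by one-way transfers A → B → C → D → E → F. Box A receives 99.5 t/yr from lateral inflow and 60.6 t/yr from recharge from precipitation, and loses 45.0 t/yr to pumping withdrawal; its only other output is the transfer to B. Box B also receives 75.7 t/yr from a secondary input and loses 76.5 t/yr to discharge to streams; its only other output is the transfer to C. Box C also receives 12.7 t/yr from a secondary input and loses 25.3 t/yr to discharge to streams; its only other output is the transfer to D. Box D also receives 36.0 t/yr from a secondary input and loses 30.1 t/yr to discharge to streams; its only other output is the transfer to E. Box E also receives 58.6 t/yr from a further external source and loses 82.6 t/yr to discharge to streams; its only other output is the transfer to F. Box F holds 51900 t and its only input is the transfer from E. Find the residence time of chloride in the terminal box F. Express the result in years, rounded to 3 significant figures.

621 yr

Box A: F(A→B) = (99.5 + 60.6) − 45.0 = 115.10 t/yr.
Box B: F(B→C) = (115.10 + 75.7) − 76.5 = 114.30 t/yr.
Box C: F(C→D) = (114.30 + 12.7) − 25.3 = 101.70 t/yr.
Box D: F(D→E) = (101.70 + 36.0) − 30.1 = 107.60 t/yr.
Box E: F(E→F) = (107.60 + 58.6) − 82.6 = 83.600 t/yr.
Box F throughput = its input = 83.600 t/yr; τ = 51900 / 83.600 = 620.8 yr.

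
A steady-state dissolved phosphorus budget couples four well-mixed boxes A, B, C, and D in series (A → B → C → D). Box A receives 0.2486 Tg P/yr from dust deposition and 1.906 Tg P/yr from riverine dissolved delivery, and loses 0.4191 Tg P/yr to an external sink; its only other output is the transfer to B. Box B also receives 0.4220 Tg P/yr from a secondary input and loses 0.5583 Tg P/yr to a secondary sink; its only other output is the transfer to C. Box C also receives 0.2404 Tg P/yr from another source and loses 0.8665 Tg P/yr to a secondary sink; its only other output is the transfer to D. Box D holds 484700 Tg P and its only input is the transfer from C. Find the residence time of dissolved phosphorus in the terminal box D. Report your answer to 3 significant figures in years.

498000 yr

Box A: F(A→B) = (0.2486 + 1.906) − 0.4191 = 1.7355 Tg P/yr.
Box B: F(B→C) = (1.7355 + 0.4220) − 0.5583 = 1.5992 Tg P/yr.
Box C: F(C→D) = (1.5992 + 0.2404) − 0.8665 = 0.97310 Tg P/yr.
Box D throughput = its input = 0.97310 Tg P/yr; τ = 484700 / 0.97310 = 498100 yr.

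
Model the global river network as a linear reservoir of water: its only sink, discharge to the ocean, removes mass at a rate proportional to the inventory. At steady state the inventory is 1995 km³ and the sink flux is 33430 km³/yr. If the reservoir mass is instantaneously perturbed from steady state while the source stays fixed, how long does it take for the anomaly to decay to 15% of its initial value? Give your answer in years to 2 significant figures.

0.11 yr

For a linear reservoir the anomaly decays as exp(−t/τ) with τ = M/F = 1995/33430 = 0.05968 yr.
exp(−t/τ) = 0.15 ⇒ t = −τ ln(0.15) = 0.05968 × 1.897 = 0.1132 yr.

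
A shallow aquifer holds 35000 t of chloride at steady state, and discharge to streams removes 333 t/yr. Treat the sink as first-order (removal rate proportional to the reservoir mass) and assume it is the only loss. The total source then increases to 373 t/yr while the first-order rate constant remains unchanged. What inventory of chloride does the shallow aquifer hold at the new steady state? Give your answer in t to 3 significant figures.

Rate constant k = F/M = 333 / 35000 = 0.009514 yr⁻¹.
At the new steady state, source = k·M_new ⇒ M_new = 373 / 0.009514 = 39200 t.
(Equivalently M_new = M × F_new/F_old = 35000 × 373/333.)

39200 t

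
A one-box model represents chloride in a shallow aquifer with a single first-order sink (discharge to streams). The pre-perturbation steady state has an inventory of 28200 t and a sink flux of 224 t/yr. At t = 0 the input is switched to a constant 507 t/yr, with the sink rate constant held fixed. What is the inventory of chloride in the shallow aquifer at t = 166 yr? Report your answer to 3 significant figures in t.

Residence time τ = M₀/F₀ = 125.9 yr. The eventual steady state is M_∞ = M₀·(F₁/F₀) = 28200 × 507/224 = 63828 t.
The anomaly ΔM(t) = M(t) − M_∞ decays as ΔM₀·e^(−t/τ) with ΔM₀ = 28200 − 63828 = −35630 t.
At t = 166 yr, e^(−t/τ) = e^(−1.319) = 0.2675, so ΔM = −9531 t and M = 63828 − 9531 = 54297 t.

54300 t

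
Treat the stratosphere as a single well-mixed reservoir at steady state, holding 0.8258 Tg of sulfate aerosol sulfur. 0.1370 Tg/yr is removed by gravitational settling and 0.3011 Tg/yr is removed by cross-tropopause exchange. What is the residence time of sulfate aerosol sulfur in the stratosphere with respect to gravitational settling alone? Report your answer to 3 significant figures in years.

Residence time with respect to a single sink: τ = M / F_sink.
τ = 0.8258 / 0.1370 = 6.028 yr.

6.03 yr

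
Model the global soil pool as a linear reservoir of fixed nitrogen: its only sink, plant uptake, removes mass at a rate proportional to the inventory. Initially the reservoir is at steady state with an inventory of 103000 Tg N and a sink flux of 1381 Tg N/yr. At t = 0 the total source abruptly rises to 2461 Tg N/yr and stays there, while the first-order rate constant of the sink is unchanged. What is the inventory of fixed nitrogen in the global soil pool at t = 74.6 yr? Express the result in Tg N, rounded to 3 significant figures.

154000 Tg N

The sink rate constant is k = F₀/M₀ = 1381/103000 = 0.01341 yr⁻¹.
Solving dM/dt = F₁ − kM with M(0) = M₀ gives M(t) = F₁/k + (M₀ − F₁/k)·e^(−kt).
F₁/k = 2461/0.01341 = 183550 Tg N; kt = 0.01341 × 74.6 = 1.000, e^(−kt) = 0.3678.
M(74.6) = 183550 + (103000 − 183550) × 0.3678 = 183550 − 29630 = 153920 Tg N.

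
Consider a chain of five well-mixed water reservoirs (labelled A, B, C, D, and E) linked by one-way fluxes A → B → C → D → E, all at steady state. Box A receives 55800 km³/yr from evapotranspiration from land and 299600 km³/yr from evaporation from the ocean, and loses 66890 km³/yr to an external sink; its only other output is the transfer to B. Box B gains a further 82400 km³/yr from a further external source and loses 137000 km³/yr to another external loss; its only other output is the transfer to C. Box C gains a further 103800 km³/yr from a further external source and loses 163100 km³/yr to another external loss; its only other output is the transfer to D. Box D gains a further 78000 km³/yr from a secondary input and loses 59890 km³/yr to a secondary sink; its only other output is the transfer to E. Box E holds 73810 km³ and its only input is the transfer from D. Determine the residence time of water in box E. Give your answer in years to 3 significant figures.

0.383 yr

Box A: F(A→B) = (55800 + 299600) − 66890 = 288510 km³/yr.
Box B: F(B→C) = (288510 + 82400) − 137000 = 233910 km³/yr.
Box C: F(C→D) = (233910 + 103800) − 163100 = 174610 km³/yr.
Box D: F(D→E) = (174610 + 78000) − 59890 = 192720 km³/yr.
Box E throughput = its input = 192720 km³/yr; τ = 73810 / 192720 = 0.3830 yr.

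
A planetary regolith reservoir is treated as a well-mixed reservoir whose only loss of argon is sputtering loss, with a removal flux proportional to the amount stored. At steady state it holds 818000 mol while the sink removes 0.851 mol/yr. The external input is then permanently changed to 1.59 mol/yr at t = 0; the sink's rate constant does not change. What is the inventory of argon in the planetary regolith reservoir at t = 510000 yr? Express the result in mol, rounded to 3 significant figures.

Residence time τ = M₀/F₀ = 961200 yr. The eventual steady state is M_∞ = M₀·(F₁/F₀) = 818000 × 1.59/0.851 = 1.5283×10^6 mol.
The anomaly ΔM(t) = M(t) − M_∞ decays as ΔM₀·e^(−t/τ) with ΔM₀ = 818000 − 1.5283×10^6 = −710300 mol.
At t = 510000 yr, e^(−t/τ) = e^(−0.5306) = 0.5883, so ΔM = −417900 mol and M = 1.5283×10^6 − 417900 = 1.1105×10^6 mol.

1.11×10^6 mol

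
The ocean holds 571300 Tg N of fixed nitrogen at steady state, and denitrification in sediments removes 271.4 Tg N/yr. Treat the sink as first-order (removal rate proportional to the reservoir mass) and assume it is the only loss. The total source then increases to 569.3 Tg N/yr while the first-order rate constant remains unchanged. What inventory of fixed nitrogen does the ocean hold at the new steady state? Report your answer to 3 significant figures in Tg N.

1.20×10^6 Tg N

Rate constant k = F/M = 271.4 / 571300 = 0.0004751 yr⁻¹.
At the new steady state, source = k·M_new ⇒ M_new = 569.3 / 0.0004751 = 1.198×10^6 Tg N.
(Equivalently M_new = M × F_new/F_old = 571300 × 569.3/271.4.)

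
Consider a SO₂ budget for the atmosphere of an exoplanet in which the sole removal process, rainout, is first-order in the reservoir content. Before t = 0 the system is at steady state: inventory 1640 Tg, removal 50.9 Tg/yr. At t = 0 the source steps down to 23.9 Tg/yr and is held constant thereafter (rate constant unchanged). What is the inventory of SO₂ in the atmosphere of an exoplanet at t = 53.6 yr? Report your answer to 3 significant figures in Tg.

Residence time τ = M₀/F₀ = 32.22 yr. The eventual steady state is M_∞ = M₀·(F₁/F₀) = 1640 × 23.9/50.9 = 770.06 Tg.
The anomaly ΔM(t) = M(t) − M_∞ decays as ΔM₀·e^(−t/τ) with ΔM₀ = 1640 − 770.06 = 869.9 Tg.
At t = 53.6 yr, e^(−t/τ) = e^(−1.664) = 0.1895, so ΔM = 164.8 Tg and M = 770.06 + 164.8 = 934.88 Tg.

935 Tg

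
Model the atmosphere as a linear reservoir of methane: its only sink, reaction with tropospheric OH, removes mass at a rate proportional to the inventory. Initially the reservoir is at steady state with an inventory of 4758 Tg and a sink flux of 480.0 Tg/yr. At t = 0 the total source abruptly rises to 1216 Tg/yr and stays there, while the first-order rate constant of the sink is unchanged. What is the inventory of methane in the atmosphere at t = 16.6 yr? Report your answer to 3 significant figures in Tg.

The sink rate constant is k = F₀/M₀ = 480.0/4758 = 0.1009 yr⁻¹.
Solving dM/dt = F₁ − kM with M(0) = M₀ gives M(t) = F₁/k + (M₀ − F₁/k)·e^(−kt).
F₁/k = 1216/0.1009 = 12054 Tg; kt = 0.1009 × 16.6 = 1.675, e^(−kt) = 0.1874.
M(16.6) = 12054 + (4758 − 12054) × 0.1874 = 12054 − 1367 = 10687 Tg.

10700 Tg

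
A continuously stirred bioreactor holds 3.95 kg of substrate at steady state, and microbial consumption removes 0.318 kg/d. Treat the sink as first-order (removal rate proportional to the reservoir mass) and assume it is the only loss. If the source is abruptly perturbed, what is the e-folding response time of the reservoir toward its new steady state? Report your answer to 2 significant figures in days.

12 d

For a linear reservoir the response time equals the residence time τ = M/F.
τ = 3.95 / 0.318 = 12.42 d.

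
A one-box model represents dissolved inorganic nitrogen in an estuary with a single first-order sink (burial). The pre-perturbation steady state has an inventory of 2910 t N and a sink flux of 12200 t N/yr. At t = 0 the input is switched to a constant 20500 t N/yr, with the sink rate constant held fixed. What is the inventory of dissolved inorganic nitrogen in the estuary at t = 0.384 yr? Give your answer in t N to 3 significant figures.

4490 t N

Residence time τ = M₀/F₀ = 0.2385 yr. The eventual steady state is M_∞ = M₀·(F₁/F₀) = 2910 × 20500/12200 = 4889.8 t N.
The anomaly ΔM(t) = M(t) − M_∞ decays as ΔM₀·e^(−t/τ) with ΔM₀ = 2910 − 4889.8 = −1980 t N.
At t = 0.384 yr, e^(−t/τ) = e^(−1.610) = 0.1999, so ΔM = −395.8 t N and M = 4889.8 − 395.8 = 4494.0 t N.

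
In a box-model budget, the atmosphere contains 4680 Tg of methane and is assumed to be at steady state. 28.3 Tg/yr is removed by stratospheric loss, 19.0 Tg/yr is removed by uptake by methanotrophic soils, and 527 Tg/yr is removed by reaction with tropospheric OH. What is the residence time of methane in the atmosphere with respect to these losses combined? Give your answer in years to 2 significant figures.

Total removal = 28.30 + 19.00 + 527.0 = 574.30 Tg/yr.
τ = M / ΣF_out = 4680 / 574.30 = 8.149 yr.

8.1 yr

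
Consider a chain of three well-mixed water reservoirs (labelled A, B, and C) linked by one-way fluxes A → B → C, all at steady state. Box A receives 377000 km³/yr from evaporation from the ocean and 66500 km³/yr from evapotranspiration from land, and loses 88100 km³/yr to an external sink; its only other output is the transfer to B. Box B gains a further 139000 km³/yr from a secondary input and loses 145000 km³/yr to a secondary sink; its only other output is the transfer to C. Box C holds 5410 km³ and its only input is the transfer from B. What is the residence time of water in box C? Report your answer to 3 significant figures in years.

0.0155 yr

Box A: F(A→B) = (377000 + 66500) − 88100 = 355400 km³/yr.
Box B: F(B→C) = (355400 + 139000) − 145000 = 349400 km³/yr.
Box C throughput = its input = 349400 km³/yr; τ = 5410 / 349400 = 0.01548 yr.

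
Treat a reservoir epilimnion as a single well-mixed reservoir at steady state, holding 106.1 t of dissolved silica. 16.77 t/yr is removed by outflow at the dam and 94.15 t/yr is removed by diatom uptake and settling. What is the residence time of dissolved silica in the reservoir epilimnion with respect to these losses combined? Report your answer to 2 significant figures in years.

Total removal = 16.77 + 94.15 = 110.92 t/yr.
τ = M / ΣF_out = 106.1 / 110.92 = 0.9565 yr.

0.96 yr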